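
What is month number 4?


Month 4 of 12

April


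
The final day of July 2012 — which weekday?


July 2012 has 31 days
Anchor: Jan 1, 2012. With p = 2012 - 1 = 2011: (p + p//4 - p//100 + p//400) mod 7 = (2011 + 502 - 20 + 5) mod 7 = 2498 mod 7 = 6 -> Sunday (Mon=0 ... Sun=6)
Days before July (Jan-Jun): 182; July 1 index = (6 + 182) mod 7 = 6 -> Sunday
Last day offset: 31 - 1 = 30 days
Weekday index = (6 + 30) mod 7 = 1

Tuesday, July 31


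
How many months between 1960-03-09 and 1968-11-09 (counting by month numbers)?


From March 1960 to November 1968
8 years * 12 = 96 months, plus 8 months = 104

104 months


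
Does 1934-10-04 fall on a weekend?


Anchor: Jan 1, 1934. With p = 1934 - 1 = 1933: (p + p//4 - p//100 + p//400) mod 7 = (1933 + 483 - 19 + 4) mod 7 = 2401 mod 7 = 0 -> Monday (Mon=0 ... Sun=6)
Day of year: 277; offset = 276
Weekday index = (0 + 276) mod 7 = 3 -> Thursday
Weekend days: Saturday, Sunday

No


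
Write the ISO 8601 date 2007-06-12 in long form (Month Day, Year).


ISO 2007-06-12 parses as year=2007, month=06, day=12
Month 6 -> June

June 12, 2007


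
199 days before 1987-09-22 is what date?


Start: 1987-09-22, subtract 199 days
Back 22 days from September 22 reaches August 31, 1987 -> 177 left
August 1987 has 31 days -> back to July 31, 1987 -> 146 left
July 1987 has 31 days -> back to June 30, 1987 -> 115 left
June 1987 has 30 days -> back to May 31, 1987 -> 85 left
May 1987 has 31 days -> back to April 30, 1987 -> 54 left
April 1987 has 30 days -> back to March 31, 1987 -> 24 left
March 1987: 31 - 24 = 7 -> lands on March 7

Result: 1987-03-07


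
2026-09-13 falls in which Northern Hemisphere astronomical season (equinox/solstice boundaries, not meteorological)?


Date: September 13
Astronomical Summer (approx.; exact equinox/solstice day varies by year): June 21 to September 21
September 13 falls within the Summer window

Summer


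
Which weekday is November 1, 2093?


Target: November 1, 2093
Anchor: Jan 1, 2093. With p = 2093 - 1 = 2092: (p + p//4 - p//100 + p//400) mod 7 = (2092 + 523 - 20 + 5) mod 7 = 2600 mod 7 = 3 -> Thursday (Mon=0 ... Sun=6)
Days before November (Jan-Oct): 304 days
Weekday index = (3 + 304) mod 7 = 6

Sunday


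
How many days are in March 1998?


March 1998

31 days


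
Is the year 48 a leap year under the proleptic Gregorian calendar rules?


Gregorian leap year rule: divisible by 4, but not by 100, unless also by 400.
48 is divisible by 4 but not 100 -> leap year

Yes


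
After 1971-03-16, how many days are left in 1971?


Day of year: 75 of 365
Remaining = 365 - 75

290 days


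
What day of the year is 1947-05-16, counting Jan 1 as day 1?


Date: May 16, 1947
Days in months 1 through 4: 120
Plus 16 days in May

Day of year: 136


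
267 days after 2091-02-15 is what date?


Start: 2091-02-15, add 267 days
February 2091 has 28 days: 28 - 15 = 13 days to February 28 -> 254 left
March 2091 has 31 days -> 223 left
April 2091 has 30 days -> 193 left
May 2091 has 31 days -> 162 left
June 2091 has 30 days -> 132 left
July 2091 has 31 days -> 101 left
August 2091 has 31 days -> 70 left
September 2091 has 30 days -> 40 left
October 2091 has 31 days -> 9 left
November 2091: 9 <= 30 -> lands on November 9

Result: 2091-11-09


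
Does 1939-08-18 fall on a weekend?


Anchor: Jan 1, 1939. With p = 1939 - 1 = 1938: (p + p//4 - p//100 + p//400) mod 7 = (1938 + 484 - 19 + 4) mod 7 = 2407 mod 7 = 6 -> Sunday (Mon=0 ... Sun=6)
Day of year: 230; offset = 229
Weekday index = (6 + 229) mod 7 = 4 -> Friday
Weekend days: Saturday, Sunday

No


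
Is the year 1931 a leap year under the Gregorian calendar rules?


Gregorian leap year rule: divisible by 4, but not by 100, unless also by 400.
1931 is not divisible by 4 -> not a leap year

No


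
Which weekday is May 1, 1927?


Target: May 1, 1927
Anchor: Jan 1, 1927. With p = 1927 - 1 = 1926: (p + p//4 - p//100 + p//400) mod 7 = (1926 + 481 - 19 + 4) mod 7 = 2392 mod 7 = 5 -> Saturday (Mon=0 ... Sun=6)
Days before May (Jan-Apr): 120 days
Weekday index = (5 + 120) mod 7 = 6

Sunday


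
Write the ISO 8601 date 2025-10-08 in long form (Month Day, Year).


ISO 2025-10-08 parses as year=2025, month=10, day=08
Month 10 -> October

October 8, 2025


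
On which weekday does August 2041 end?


August 2041 has 31 days
Anchor: Jan 1, 2041. With p = 2041 - 1 = 2040: (p + p//4 - p//100 + p//400) mod 7 = (2040 + 510 - 20 + 5) mod 7 = 2535 mod 7 = 1 -> Tuesday (Mon=0 ... Sun=6)
Days before August (Jan-Jul): 212; August 1 index = (1 + 212) mod 7 = 3 -> Thursday
Last day offset: 31 - 1 = 30 days
Weekday index = (3 + 30) mod 7 = 5

Saturday, August 31


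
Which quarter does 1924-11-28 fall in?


Month: November (month 11)
Q1: Jan-Mar, Q2: Apr-Jun, Q3: Jul-Sep, Q4: Oct-Dec

Q4


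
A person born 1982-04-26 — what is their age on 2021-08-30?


Birth: 1982-04-26
Reference: 2021-08-30
Year difference: 2021 - 1982 = 39

39 years old


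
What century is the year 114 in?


Century = (year - 1) // 100 + 1
= (114 - 1) // 100 + 1
= 113 // 100 + 1
= 1 + 1

2nd century


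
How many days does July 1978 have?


July 1978

31 days


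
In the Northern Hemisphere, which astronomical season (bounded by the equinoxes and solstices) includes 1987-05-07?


Date: May 7
Astronomical Spring (approx.; exact equinox/solstice day varies by year): March 20 to June 20
May 7 falls within the Spring window

Spring


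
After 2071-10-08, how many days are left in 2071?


Day of year: 281 of 365
Remaining = 365 - 281

84 days


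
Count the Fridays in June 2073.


June 2073 has 30 days
Anchor: Jan 1, 2073. With p = 2073 - 1 = 2072: (p + p//4 - p//100 + p//400) mod 7 = (2072 + 518 - 20 + 5) mod 7 = 2575 mod 7 = 6 -> Sunday (Mon=0 ... Sun=6)
Days before June (Jan-May): 151; June 1 index = (6 + 151) mod 7 = 3 -> Thursday
First Friday is June 2
Fridays: 2, 9, 16, 23, 30

5 Fridays


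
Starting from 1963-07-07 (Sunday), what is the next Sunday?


Current: Sunday
Target: Sunday
Days ahead: 7

Next Sunday: 1963-07-14


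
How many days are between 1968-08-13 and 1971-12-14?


From 1968-08-13 to 1971-12-14
1968-08-13: days before August = 31 + 29 + 31 + 30 + 31 + 30 + 31 = 213 (1968 is a leap year); day of year = 213 + 13 = 226
1971-12-14: days before December = 31 + 28 + 31 + 30 + 31 + 30 + 31 + 31 + 30 + 31 + 30 = 334 (1971 is not a leap year); day of year = 334 + 14 = 348
Rest of 1968: 366 - 226 = 140
Full years 1969 (365), 1970 (365): 730
Total = 140 + 730 + 348 = 1218

1218 days


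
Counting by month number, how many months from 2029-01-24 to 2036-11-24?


From January 2029 to November 2036
7 years * 12 = 84 months, plus 10 months = 94

94 months


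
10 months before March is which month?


March is month 3
3 - 10 = -7; wrap: -7 + 12 = 5

May


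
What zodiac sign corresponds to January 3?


Date: January 3
Conventional tropical zodiac dates: Capricorn from December 22 onward; Aquarius starts January 20
January 3 falls within the Capricorn range

Capricorn


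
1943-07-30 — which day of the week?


Date: July 30, 1943
Anchor: Jan 1, 1943. With p = 1943 - 1 = 1942: (p + p//4 - p//100 + p//400) mod 7 = (1942 + 485 - 19 + 4) mod 7 = 2412 mod 7 = 4 -> Friday (Mon=0 ... Sun=6)
Days before July (Jan-Jun): 181; offset = 181 + 30 - 1 = 210
Weekday index = (4 + 210) mod 7 = 4

Day of the week: Friday


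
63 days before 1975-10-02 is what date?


Start: 1975-10-02, subtract 63 days
Back 2 days from October 2 reaches September 30, 1975 -> 61 left
September 1975 has 30 days -> back to August 31, 1975 -> 31 left
August 1975 has 31 days -> back to July 31, 1975 -> 0 left
July 1975: 31 - 0 = 31 -> lands on July 31

Result: 1975-07-31


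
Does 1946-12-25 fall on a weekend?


Anchor: Jan 1, 1946. With p = 1946 - 1 = 1945: (p + p//4 - p//100 + p//400) mod 7 = (1945 + 486 - 19 + 4) mod 7 = 2416 mod 7 = 1 -> Tuesday (Mon=0 ... Sun=6)
Day of year: 359; offset = 358
Weekday index = (1 + 358) mod 7 = 2 -> Wednesday
Weekend days: Saturday, Sunday

No


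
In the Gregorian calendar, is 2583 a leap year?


Gregorian leap year rule: divisible by 4, but not by 100, unless also by 400.
2583 is not divisible by 4 -> not a leap year

No


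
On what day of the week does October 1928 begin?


Target: October 1, 1928
Anchor: Jan 1, 1928. With p = 1928 - 1 = 1927: (p + p//4 - p//100 + p//400) mod 7 = (1927 + 481 - 19 + 4) mod 7 = 2393 mod 7 = 6 -> Sunday (Mon=0 ... Sun=6)
Days before October (Jan-Sep): 274 days
Weekday index = (6 + 274) mod 7 = 0

Monday


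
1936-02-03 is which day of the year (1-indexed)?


Date: February 3, 1936
Days in months 1 through 1: 31
Plus 3 days in February

Day of year: 34


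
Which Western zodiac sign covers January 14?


Date: January 14
Conventional tropical zodiac dates: Capricorn from December 22 onward; Aquarius starts January 20
January 14 falls within the Capricorn range

Capricorn


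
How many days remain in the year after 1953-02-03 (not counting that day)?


Day of year: 34 of 365
Remaining = 365 - 34

331 days


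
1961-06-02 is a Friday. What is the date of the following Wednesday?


Current: Friday
Target: Wednesday
Days ahead: 5

Next Wednesday: 1961-06-07


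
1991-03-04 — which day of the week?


Date: March 4, 1991
Anchor: Jan 1, 1991. With p = 1991 - 1 = 1990: (p + p//4 - p//100 + p//400) mod 7 = (1990 + 497 - 19 + 4) mod 7 = 2472 mod 7 = 1 -> Tuesday (Mon=0 ... Sun=6)
Days before March (Jan-Feb): 59; offset = 59 + 4 - 1 = 62
Weekday index = (1 + 62) mod 7 = 0

Day of the week: Monday


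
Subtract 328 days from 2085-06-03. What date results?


Start: 2085-06-03, subtract 328 days
Back 3 days from June 3 reaches May 31, 2085 -> 325 left
May 2085 has 31 days -> back to April 30, 2085 -> 294 left
April 2085 has 30 days -> back to March 31, 2085 -> 264 left
March 2085 has 31 days -> back to February 28, 2085 -> 233 left
February 2085 has 28 days -> back to January 31, 2085 -> 205 left
January 2085 has 31 days -> back to December 31, 2084 -> 174 left
December 2084 has 31 days -> back to November 30, 2084 -> 143 left
November 2084 has 30 days -> back to October 31, 2084 -> 113 left
October 2084 has 31 days -> back to September 30, 2084 -> 82 left
September 2084 has 30 days -> back to August 31, 2084 -> 52 left
August 2084 has 31 days -> back to July 31, 2084 -> 21 left
July 2084: 31 - 21 = 10 -> lands on July 10

Result: 2084-07-10


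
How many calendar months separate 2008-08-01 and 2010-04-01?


From August 2008 to April 2010
2 years * 12 = 24 months, minus 4 months = 20

20 months


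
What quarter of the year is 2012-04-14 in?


Month: April (month 4)
Q1: Jan-Mar, Q2: Apr-Jun, Q3: Jul-Sep, Q4: Oct-Dec

Q2


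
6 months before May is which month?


May is month 5
5 - 6 = -1; wrap: -1 + 12 = 11

November


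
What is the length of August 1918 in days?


August 1918

31 days


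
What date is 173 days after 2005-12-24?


Start: 2005-12-24, add 173 days
December 2005 has 31 days: 31 - 24 = 7 days to December 31 -> 166 left
January 2006 has 31 days -> 135 left
February 2006 has 28 days -> 107 left
March 2006 has 31 days -> 76 left
April 2006 has 30 days -> 46 left
May 2006 has 31 days -> 15 left
June 2006: 15 <= 30 -> lands on June 15

Result: 2006-06-15


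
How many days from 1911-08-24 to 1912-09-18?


From 1911-08-24 to 1912-09-18
1911-08-24: days before August = 31 + 28 + 31 + 30 + 31 + 30 + 31 = 212 (1911 is not a leap year); day of year = 212 + 24 = 236
1912-09-18: days before September = 31 + 29 + 31 + 30 + 31 + 30 + 31 + 31 = 244 (1912 is a leap year); day of year = 244 + 18 = 262
Rest of 1911: 365 - 236 = 129
Total = 129 + 262 = 391

391 days


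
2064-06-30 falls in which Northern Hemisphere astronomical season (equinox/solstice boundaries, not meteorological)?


Date: June 30
Astronomical Summer (approx.; exact equinox/solstice day varies by year): June 21 to September 21
June 30 falls within the Summer window

Summer


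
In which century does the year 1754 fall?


Century = (year - 1) // 100 + 1
= (1754 - 1) // 100 + 1
= 1753 // 100 + 1
= 17 + 1

18th century


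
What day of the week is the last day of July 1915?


July 1915 has 31 days
Anchor: Jan 1, 1915. With p = 1915 - 1 = 1914: (p + p//4 - p//100 + p//400) mod 7 = (1914 + 478 - 19 + 4) mod 7 = 2377 mod 7 = 4 -> Friday (Mon=0 ... Sun=6)
Days before July (Jan-Jun): 181; July 1 index = (4 + 181) mod 7 = 3 -> Thursday
Last day offset: 31 - 1 = 30 days
Weekday index = (3 + 30) mod 7 = 5

Saturday, July 31


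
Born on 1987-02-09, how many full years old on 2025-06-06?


Birth: 1987-02-09
Reference: 2025-06-06
Year difference: 2025 - 1987 = 38

38 years old


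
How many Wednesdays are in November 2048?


November 2048 has 30 days
Anchor: Jan 1, 2048. With p = 2048 - 1 = 2047: (p + p//4 - p//100 + p//400) mod 7 = (2047 + 511 - 20 + 5) mod 7 = 2543 mod 7 = 2 -> Wednesday (Mon=0 ... Sun=6)
Days before November (Jan-Oct): 305; November 1 index = (2 + 305) mod 7 = 6 -> Sunday
First Wednesday is November 4
Wednesdays: 4, 11, 18, 25

4 Wednesdays


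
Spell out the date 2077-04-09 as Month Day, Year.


ISO 2077-04-09 parses as year=2077, month=04, day=09
Month 4 -> April

April 9, 2077


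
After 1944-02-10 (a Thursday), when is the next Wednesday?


Current: Thursday
Target: Wednesday
Days ahead: 6

Next Wednesday: 1944-02-16


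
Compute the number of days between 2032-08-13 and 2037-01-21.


From 2032-08-13 to 2037-01-21
2032-08-13: days before August = 31 + 29 + 31 + 30 + 31 + 30 + 31 = 213 (2032 is a leap year); day of year = 213 + 13 = 226
2037-01-21: day of year = 21
Rest of 2032: 366 - 226 = 140
Full years 2033 (365), 2034 (365), 2035 (365), 2036 (366): 1461
Total = 140 + 1461 + 21 = 1622

1622 days


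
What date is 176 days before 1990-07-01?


Start: 1990-07-01, subtract 176 days
Back 1 day from July 1 reaches June 30, 1990 -> 175 left
June 1990 has 30 days -> back to May 31, 1990 -> 145 left
May 1990 has 31 days -> back to April 30, 1990 -> 114 left
April 1990 has 30 days -> back to March 31, 1990 -> 84 left
March 1990 has 31 days -> back to February 28, 1990 -> 53 left
February 1990 has 28 days -> back to January 31, 1990 -> 25 left
January 1990: 31 - 25 = 6 -> lands on January 6

Result: 1990-01-06


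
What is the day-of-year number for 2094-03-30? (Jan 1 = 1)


Date: March 30, 2094
Days in months 1 through 2: 59
Plus 30 days in March

Day of year: 89


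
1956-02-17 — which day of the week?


Date: February 17, 1956
Anchor: Jan 1, 1956. With p = 1956 - 1 = 1955: (p + p//4 - p//100 + p//400) mod 7 = (1955 + 488 - 19 + 4) mod 7 = 2428 mod 7 = 6 -> Sunday (Mon=0 ... Sun=6)
Days before February (Jan): 31; offset = 31 + 17 - 1 = 47
Weekday index = (6 + 47) mod 7 = 4

Day of the week: Friday


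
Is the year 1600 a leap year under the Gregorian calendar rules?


Gregorian leap year rule: divisible by 4, but not by 100, unless also by 400.
1600 is divisible by 400 -> leap year

Yes


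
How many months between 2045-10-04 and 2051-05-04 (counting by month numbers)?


From October 2045 to May 2051
6 years * 12 = 72 months, minus 5 months = 67

67 months


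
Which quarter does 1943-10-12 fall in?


Month: October (month 10)
Q1: Jan-Mar, Q2: Apr-Jun, Q3: Jul-Sep, Q4: Oct-Dec

Q4


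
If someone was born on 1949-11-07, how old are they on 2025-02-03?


Birth: 1949-11-07
Reference: 2025-02-03
Year difference: 2025 - 1949 = 76
Birthday not yet reached in 2025, subtract 1

75 years old


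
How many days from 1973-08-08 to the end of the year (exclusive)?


Day of year: 220 of 365
Remaining = 365 - 220

145 days


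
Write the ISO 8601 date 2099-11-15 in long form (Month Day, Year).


ISO 2099-11-15 parses as year=2099, month=11, day=15
Month 11 -> November

November 15, 2099


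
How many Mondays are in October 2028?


October 2028 has 31 days
Anchor: Jan 1, 2028. With p = 2028 - 1 = 2027: (p + p//4 - p//100 + p//400) mod 7 = (2027 + 506 - 20 + 5) mod 7 = 2518 mod 7 = 5 -> Saturday (Mon=0 ... Sun=6)
Days before October (Jan-Sep): 274; October 1 index = (5 + 274) mod 7 = 6 -> Sunday
First Monday is October 2
Mondays: 2, 9, 16, 23, 30

5 Mondays


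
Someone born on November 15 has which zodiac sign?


Date: November 15
Conventional tropical zodiac dates: Scorpio from October 23 onward; Sagittarius starts November 22
November 15 falls within the Scorpio range

Scorpio


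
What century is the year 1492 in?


Century = (year - 1) // 100 + 1
= (1492 - 1) // 100 + 1
= 1491 // 100 + 1
= 14 + 1

15th century


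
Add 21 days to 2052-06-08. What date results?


Start: 2052-06-08, add 21 days
June 2052 has 30 days; 8 + 21 = 29 stays within June

Result: 2052-06-29


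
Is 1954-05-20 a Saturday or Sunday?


Anchor: Jan 1, 1954. With p = 1954 - 1 = 1953: (p + p//4 - p//100 + p//400) mod 7 = (1953 + 488 - 19 + 4) mod 7 = 2426 mod 7 = 4 -> Friday (Mon=0 ... Sun=6)
Day of year: 140; offset = 139
Weekday index = (4 + 139) mod 7 = 3 -> Thursday
Weekend days: Saturday, Sunday

No


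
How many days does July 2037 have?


July 2037

31 days


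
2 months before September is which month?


September is month 9
9 - 2 = 7

July


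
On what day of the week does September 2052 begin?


Target: September 1, 2052
Anchor: Jan 1, 2052. With p = 2052 - 1 = 2051: (p + p//4 - p//100 + p//400) mod 7 = (2051 + 512 - 20 + 5) mod 7 = 2548 mod 7 = 0 -> Monday (Mon=0 ... Sun=6)
Days before September (Jan-Aug): 244 days
Weekday index = (0 + 244) mod 7 = 6

Sunday


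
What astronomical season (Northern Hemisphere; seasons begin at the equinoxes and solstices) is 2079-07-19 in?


Date: July 19
Astronomical Summer (approx.; exact equinox/solstice day varies by year): June 21 to September 21
July 19 falls within the Summer window

Summer


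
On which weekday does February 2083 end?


February 2083 has 28 days
Anchor: Jan 1, 2083. With p = 2083 - 1 = 2082: (p + p//4 - p//100 + p//400) mod 7 = (2082 + 520 - 20 + 5) mod 7 = 2587 mod 7 = 4 -> Friday (Mon=0 ... Sun=6)
Days before February (Jan): 31; February 1 index = (4 + 31) mod 7 = 0 -> Monday
Last day offset: 28 - 1 = 27 days
Weekday index = (0 + 27) mod 7 = 6

Sunday, February 28


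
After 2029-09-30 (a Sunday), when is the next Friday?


Current: Sunday
Target: Friday
Days ahead: 5

Next Friday: 2029-10-05


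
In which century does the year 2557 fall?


Century = (year - 1) // 100 + 1
= (2557 - 1) // 100 + 1
= 2556 // 100 + 1
= 25 + 1

26th century


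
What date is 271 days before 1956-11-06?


Start: 1956-11-06, subtract 271 days
Back 6 days from November 6 reaches October 31, 1956 -> 265 left
October 1956 has 31 days -> back to September 30, 1956 -> 234 left
September 1956 has 30 days -> back to August 31, 1956 -> 204 left
August 1956 has 31 days -> back to July 31, 1956 -> 173 left
July 1956 has 31 days -> back to June 30, 1956 -> 142 left
June 1956 has 30 days -> back to May 31, 1956 -> 112 left
May 1956 has 31 days -> back to April 30, 1956 -> 81 left
April 1956 has 30 days -> back to March 31, 1956 -> 51 left
March 1956 has 31 days -> back to February 29, 1956 -> 20 left
February 1956: 29 - 20 = 9 -> lands on February 9

Result: 1956-02-09


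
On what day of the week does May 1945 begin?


Target: May 1, 1945
Anchor: Jan 1, 1945. With p = 1945 - 1 = 1944: (p + p//4 - p//100 + p//400) mod 7 = (1944 + 486 - 19 + 4) mod 7 = 2415 mod 7 = 0 -> Monday (Mon=0 ... Sun=6)
Days before May (Jan-Apr): 120 days
Weekday index = (0 + 120) mod 7 = 1

Tuesday


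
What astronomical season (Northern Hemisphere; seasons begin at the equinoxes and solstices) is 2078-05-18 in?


Date: May 18
Astronomical Spring (approx.; exact equinox/solstice day varies by year): March 20 to June 20
May 18 falls within the Spring window

Spring


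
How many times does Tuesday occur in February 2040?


February 2040 has 29 days
Anchor: Jan 1, 2040. With p = 2040 - 1 = 2039: (p + p//4 - p//100 + p//400) mod 7 = (2039 + 509 - 20 + 5) mod 7 = 2533 mod 7 = 6 -> Sunday (Mon=0 ... Sun=6)
Days before February (Jan): 31; February 1 index = (6 + 31) mod 7 = 2 -> Wednesday
First Tuesday is February 7
Tuesdays: 7, 14, 21, 28

4 Tuesdays


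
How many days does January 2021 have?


January 2021

31 days


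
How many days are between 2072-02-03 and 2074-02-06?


From 2072-02-03 to 2074-02-06
2072-02-03: days before February = 31; day of year = 31 + 3 = 34
2074-02-06: days before February = 31; day of year = 31 + 6 = 37
Rest of 2072: 366 - 34 = 332
Full years 2073 (365): 365
Total = 332 + 365 + 37 = 734

734 days


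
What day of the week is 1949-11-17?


Date: November 17, 1949
Anchor: Jan 1, 1949. With p = 1949 - 1 = 1948: (p + p//4 - p//100 + p//400) mod 7 = (1948 + 487 - 19 + 4) mod 7 = 2420 mod 7 = 5 -> Saturday (Mon=0 ... Sun=6)
Days before November (Jan-Oct): 304; offset = 304 + 17 - 1 = 320
Weekday index = (5 + 320) mod 7 = 3

Day of the week: Thursday


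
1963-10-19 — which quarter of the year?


Month: October (month 10)
Q1: Jan-Mar, Q2: Apr-Jun, Q3: Jul-Sep, Q4: Oct-Dec

Q4


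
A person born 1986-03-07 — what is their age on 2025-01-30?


Birth: 1986-03-07
Reference: 2025-01-30
Year difference: 2025 - 1986 = 39
Birthday not yet reached in 2025, subtract 1

38 years old


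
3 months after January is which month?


January is month 1
1 + 3 = 4

April


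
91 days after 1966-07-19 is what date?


Start: 1966-07-19, add 91 days
July 1966 has 31 days: 31 - 19 = 12 days to July 31 -> 79 left
August 1966 has 31 days -> 48 left
September 1966 has 30 days -> 18 left
October 1966: 18 <= 31 -> lands on October 18

Result: 1966-10-18


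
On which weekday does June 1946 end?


June 1946 has 30 days
Anchor: Jan 1, 1946. With p = 1946 - 1 = 1945: (p + p//4 - p//100 + p//400) mod 7 = (1945 + 486 - 19 + 4) mod 7 = 2416 mod 7 = 1 -> Tuesday (Mon=0 ... Sun=6)
Days before June (Jan-May): 151; June 1 index = (1 + 151) mod 7 = 5 -> Saturday
Last day offset: 30 - 1 = 29 days
Weekday index = (5 + 29) mod 7 = 6

Sunday, June 30


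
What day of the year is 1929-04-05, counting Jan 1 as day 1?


Date: April 5, 1929
Days in months 1 through 3: 90
Plus 5 days in April

Day of year: 95


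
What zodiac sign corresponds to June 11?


Date: June 11
Conventional tropical zodiac dates: Gemini from May 21 onward; Cancer starts June 21
June 11 falls within the Gemini range

Gemini


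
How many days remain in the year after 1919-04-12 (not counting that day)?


Day of year: 102 of 365
Remaining = 365 - 102

263 days


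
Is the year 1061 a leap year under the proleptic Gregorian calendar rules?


Gregorian leap year rule: divisible by 4, but not by 100, unless also by 400.
1061 is not divisible by 4 -> not a leap year

No


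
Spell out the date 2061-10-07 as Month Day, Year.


ISO 2061-10-07 parses as year=2061, month=10, day=07
Month 10 -> October

October 7, 2061


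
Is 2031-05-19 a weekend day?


Anchor: Jan 1, 2031. With p = 2031 - 1 = 2030: (p + p//4 - p//100 + p//400) mod 7 = (2030 + 507 - 20 + 5) mod 7 = 2522 mod 7 = 2 -> Wednesday (Mon=0 ... Sun=6)
Day of year: 139; offset = 138
Weekday index = (2 + 138) mod 7 = 0 -> Monday
Weekend days: Saturday, Sunday

No


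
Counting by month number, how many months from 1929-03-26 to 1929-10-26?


From March 1929 to October 1929
0 years * 12 = 0 months, plus 7 months = 7

7 months


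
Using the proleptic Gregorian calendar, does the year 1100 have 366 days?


Gregorian leap year rule: divisible by 4, but not by 100, unless also by 400.
1100 is divisible by 100 but not 400 -> not a leap year

No


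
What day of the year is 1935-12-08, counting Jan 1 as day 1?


Date: December 8, 1935
Days in months 1 through 11: 334
Plus 8 days in December

Day of year: 342


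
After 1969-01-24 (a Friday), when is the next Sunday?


Current: Friday
Target: Sunday
Days ahead: 2

Next Sunday: 1969-01-26


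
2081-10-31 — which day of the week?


Date: October 31, 2081
Anchor: Jan 1, 2081. With p = 2081 - 1 = 2080: (p + p//4 - p//100 + p//400) mod 7 = (2080 + 520 - 20 + 5) mod 7 = 2585 mod 7 = 2 -> Wednesday (Mon=0 ... Sun=6)
Days before October (Jan-Sep): 273; offset = 273 + 31 - 1 = 303
Weekday index = (2 + 303) mod 7 = 4

Day of the week: Friday


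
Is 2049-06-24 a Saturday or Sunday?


Anchor: Jan 1, 2049. With p = 2049 - 1 = 2048: (p + p//4 - p//100 + p//400) mod 7 = (2048 + 512 - 20 + 5) mod 7 = 2545 mod 7 = 4 -> Friday (Mon=0 ... Sun=6)
Day of year: 175; offset = 174
Weekday index = (4 + 174) mod 7 = 3 -> Thursday
Weekend days: Saturday, Sunday

No


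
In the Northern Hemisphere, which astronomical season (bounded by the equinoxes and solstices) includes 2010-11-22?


Date: November 22
Astronomical Autumn (approx.; exact equinox/solstice day varies by year): September 22 to December 20
November 22 falls within the Autumn window

Autumn


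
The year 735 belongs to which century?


Century = (year - 1) // 100 + 1
= (735 - 1) // 100 + 1
= 734 // 100 + 1
= 7 + 1

8th century


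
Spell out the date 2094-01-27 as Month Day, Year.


ISO 2094-01-27 parses as year=2094, month=01, day=27
Month 1 -> January

January 27, 2094


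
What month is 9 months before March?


March is month 3
3 - 9 = -6; wrap: -6 + 12 = 6

June


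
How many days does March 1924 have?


March 1924

31 days


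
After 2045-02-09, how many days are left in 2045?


Day of year: 40 of 365
Remaining = 365 - 40

325 days


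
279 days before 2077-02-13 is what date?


Start: 2077-02-13, subtract 279 days
Back 13 days from February 13 reaches January 31, 2077 -> 266 left
January 2077 has 31 days -> back to December 31, 2076 -> 235 left
December 2076 has 31 days -> back to November 30, 2076 -> 204 left
November 2076 has 30 days -> back to October 31, 2076 -> 174 left
October 2076 has 31 days -> back to September 30, 2076 -> 143 left
September 2076 has 30 days -> back to August 31, 2076 -> 113 left
August 2076 has 31 days -> back to July 31, 2076 -> 82 left
July 2076 has 31 days -> back to June 30, 2076 -> 51 left
June 2076 has 30 days -> back to May 31, 2076 -> 21 left
May 2076: 31 - 21 = 10 -> lands on May 10

Result: 2076-05-10


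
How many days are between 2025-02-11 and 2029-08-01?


From 2025-02-11 to 2029-08-01
2025-02-11: days before February = 31; day of year = 31 + 11 = 42
2029-08-01: days before August = 31 + 28 + 31 + 30 + 31 + 30 + 31 = 212 (2029 is not a leap year); day of year = 212 + 1 = 213
Rest of 2025: 365 - 42 = 323
Full years 2026 (365), 2027 (365), 2028 (366): 1096
Total = 323 + 1096 + 213 = 1632

1632 days


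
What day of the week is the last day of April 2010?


April 2010 has 30 days
Anchor: Jan 1, 2010. With p = 2010 - 1 = 2009: (p + p//4 - p//100 + p//400) mod 7 = (2009 + 502 - 20 + 5) mod 7 = 2496 mod 7 = 4 -> Friday (Mon=0 ... Sun=6)
Days before April (Jan-Mar): 90; April 1 index = (4 + 90) mod 7 = 3 -> Thursday
Last day offset: 30 - 1 = 29 days
Weekday index = (3 + 29) mod 7 = 4

Friday, April 30


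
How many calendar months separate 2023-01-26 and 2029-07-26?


From January 2023 to July 2029
6 years * 12 = 72 months, plus 6 months = 78

78 months


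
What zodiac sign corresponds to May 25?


Date: May 25
Conventional tropical zodiac dates: Gemini from May 21 onward; Cancer starts June 21
May 25 falls within the Gemini range

Gemini


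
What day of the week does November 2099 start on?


Target: November 1, 2099
Anchor: Jan 1, 2099. With p = 2099 - 1 = 2098: (p + p//4 - p//100 + p//400) mod 7 = (2098 + 524 - 20 + 5) mod 7 = 2607 mod 7 = 3 -> Thursday (Mon=0 ... Sun=6)
Days before November (Jan-Oct): 304 days
Weekday index = (3 + 304) mod 7 = 6

Sunday


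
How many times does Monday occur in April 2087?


April 2087 has 30 days
Anchor: Jan 1, 2087. With p = 2087 - 1 = 2086: (p + p//4 - p//100 + p//400) mod 7 = (2086 + 521 - 20 + 5) mod 7 = 2592 mod 7 = 2 -> Wednesday (Mon=0 ... Sun=6)
Days before April (Jan-Mar): 90; April 1 index = (2 + 90) mod 7 = 1 -> Tuesday
First Monday is April 7
Mondays: 7, 14, 21, 28

4 Mondays


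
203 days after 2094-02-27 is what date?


Start: 2094-02-27, add 203 days
February 2094 has 28 days: 28 - 27 = 1 day to February 28 -> 202 left
March 2094 has 31 days -> 171 left
April 2094 has 30 days -> 141 left
May 2094 has 31 days -> 110 left
June 2094 has 30 days -> 80 left
July 2094 has 31 days -> 49 left
August 2094 has 31 days -> 18 left
September 2094: 18 <= 30 -> lands on September 18

Result: 2094-09-18


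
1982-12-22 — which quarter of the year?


Month: December (month 12)
Q1: Jan-Mar, Q2: Apr-Jun, Q3: Jul-Sep, Q4: Oct-Dec

Q4


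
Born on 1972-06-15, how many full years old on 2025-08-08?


Birth: 1972-06-15
Reference: 2025-08-08
Year difference: 2025 - 1972 = 53

53 years old


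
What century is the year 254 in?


Century = (year - 1) // 100 + 1
= (254 - 1) // 100 + 1
= 253 // 100 + 1
= 2 + 1

3rd century


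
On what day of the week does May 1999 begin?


Target: May 1, 1999
Anchor: Jan 1, 1999. With p = 1999 - 1 = 1998: (p + p//4 - p//100 + p//400) mod 7 = (1998 + 499 - 19 + 4) mod 7 = 2482 mod 7 = 4 -> Friday (Mon=0 ... Sun=6)
Days before May (Jan-Apr): 120 days
Weekday index = (4 + 120) mod 7 = 5

Saturday


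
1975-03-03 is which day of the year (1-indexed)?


Date: March 3, 1975
Days in months 1 through 2: 59
Plus 3 days in March

Day of year: 62


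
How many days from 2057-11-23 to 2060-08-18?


From 2057-11-23 to 2060-08-18
2057-11-23: days before November = 31 + 28 + 31 + 30 + 31 + 30 + 31 + 31 + 30 + 31 = 304 (2057 is not a leap year); day of year = 304 + 23 = 327
2060-08-18: days before August = 31 + 29 + 31 + 30 + 31 + 30 + 31 = 213 (2060 is a leap year); day of year = 213 + 18 = 231
Rest of 2057: 365 - 327 = 38
Full years 2058 (365), 2059 (365): 730
Total = 38 + 730 + 231 = 999

999 days


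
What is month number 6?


Month 6 of 12

June


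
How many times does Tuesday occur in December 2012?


December 2012 has 31 days
Anchor: Jan 1, 2012. With p = 2012 - 1 = 2011: (p + p//4 - p//100 + p//400) mod 7 = (2011 + 502 - 20 + 5) mod 7 = 2498 mod 7 = 6 -> Sunday (Mon=0 ... Sun=6)
Days before December (Jan-Nov): 335; December 1 index = (6 + 335) mod 7 = 5 -> Saturday
First Tuesday is December 4
Tuesdays: 4, 11, 18, 25

4 Tuesdays


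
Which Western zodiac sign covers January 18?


Date: January 18
Conventional tropical zodiac dates: Capricorn from December 22 onward; Aquarius starts January 20
January 18 falls within the Capricorn range

Capricorn


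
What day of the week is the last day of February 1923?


February 1923 has 28 days
Anchor: Jan 1, 1923. With p = 1923 - 1 = 1922: (p + p//4 - p//100 + p//400) mod 7 = (1922 + 480 - 19 + 4) mod 7 = 2387 mod 7 = 0 -> Monday (Mon=0 ... Sun=6)
Days before February (Jan): 31; February 1 index = (0 + 31) mod 7 = 3 -> Thursday
Last day offset: 28 - 1 = 27 days
Weekday index = (3 + 27) mod 7 = 2

Wednesday, February 28


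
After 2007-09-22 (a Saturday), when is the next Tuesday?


Current: Saturday
Target: Tuesday
Days ahead: 3

Next Tuesday: 2007-09-25


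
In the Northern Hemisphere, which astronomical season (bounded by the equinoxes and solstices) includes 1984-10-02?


Date: October 2
Astronomical Autumn (approx.; exact equinox/solstice day varies by year): September 22 to December 20
October 2 falls within the Autumn window

Autumn


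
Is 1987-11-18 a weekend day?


Anchor: Jan 1, 1987. With p = 1987 - 1 = 1986: (p + p//4 - p//100 + p//400) mod 7 = (1986 + 496 - 19 + 4) mod 7 = 2467 mod 7 = 3 -> Thursday (Mon=0 ... Sun=6)
Day of year: 322; offset = 321
Weekday index = (3 + 321) mod 7 = 2 -> Wednesday
Weekend days: Saturday, Sunday

No


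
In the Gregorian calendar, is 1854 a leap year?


Gregorian leap year rule: divisible by 4, but not by 100, unless also by 400.
1854 is not divisible by 4 -> not a leap year

No


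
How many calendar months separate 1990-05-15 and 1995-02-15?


From May 1990 to February 1995
5 years * 12 = 60 months, minus 3 months = 57

57 months


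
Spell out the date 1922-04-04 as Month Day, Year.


ISO 1922-04-04 parses as year=1922, month=04, day=04
Month 4 -> April

April 4, 1922


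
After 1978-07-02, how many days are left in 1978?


Day of year: 183 of 365
Remaining = 365 - 183

182 days


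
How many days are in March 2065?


March 2065

31 days


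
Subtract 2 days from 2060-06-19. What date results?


Start: 2060-06-19, subtract 2 days
19 - 2 = 17 stays within June 2060

Result: 2060-06-17


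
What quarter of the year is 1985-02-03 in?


Month: February (month 2)
Q1: Jan-Mar, Q2: Apr-Jun, Q3: Jul-Sep, Q4: Oct-Dec

Q1


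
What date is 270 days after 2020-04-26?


Start: 2020-04-26, add 270 days
April 2020 has 30 days: 30 - 26 = 4 days to April 30 -> 266 left
May 2020 has 31 days -> 235 left
June 2020 has 30 days -> 205 left
July 2020 has 31 days -> 174 left
August 2020 has 31 days -> 143 left
September 2020 has 30 days -> 113 left
October 2020 has 31 days -> 82 left
November 2020 has 30 days -> 52 left
December 2020 has 31 days -> 21 left
January 2021: 21 <= 31 -> lands on January 21

Result: 2021-01-21


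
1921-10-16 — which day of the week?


Date: October 16, 1921
Anchor: Jan 1, 1921. With p = 1921 - 1 = 1920: (p + p//4 - p//100 + p//400) mod 7 = (1920 + 480 - 19 + 4) mod 7 = 2385 mod 7 = 5 -> Saturday (Mon=0 ... Sun=6)
Days before October (Jan-Sep): 273; offset = 273 + 16 - 1 = 288
Weekday index = (5 + 288) mod 7 = 6

Day of the week: Sunday


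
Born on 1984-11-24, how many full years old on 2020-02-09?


Birth: 1984-11-24
Reference: 2020-02-09
Year difference: 2020 - 1984 = 36
Birthday not yet reached in 2020, subtract 1

35 years old


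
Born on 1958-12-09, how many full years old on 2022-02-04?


Birth: 1958-12-09
Reference: 2022-02-04
Year difference: 2022 - 1958 = 64
Birthday not yet reached in 2022, subtract 1

63 years old


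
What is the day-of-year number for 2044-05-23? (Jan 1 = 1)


Date: May 23, 2044
Days in months 1 through 4: 121
Plus 23 days in May

Day of year: 144


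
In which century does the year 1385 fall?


Century = (year - 1) // 100 + 1
= (1385 - 1) // 100 + 1
= 1384 // 100 + 1
= 13 + 1

14th century


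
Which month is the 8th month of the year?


Month 8 of 12

August


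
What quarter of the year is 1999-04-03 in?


Month: April (month 4)
Q1: Jan-Mar, Q2: Apr-Jun, Q3: Jul-Sep, Q4: Oct-Dec

Q2


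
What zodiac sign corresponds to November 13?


Date: November 13
Conventional tropical zodiac dates: Scorpio from October 23 onward; Sagittarius starts November 22
November 13 falls within the Scorpio range

Scorpio


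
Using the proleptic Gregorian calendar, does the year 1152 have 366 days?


Gregorian leap year rule: divisible by 4, but not by 100, unless also by 400.
1152 is divisible by 4 but not 100 -> leap year

Yes


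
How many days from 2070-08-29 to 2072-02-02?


From 2070-08-29 to 2072-02-02
2070-08-29: days before August = 31 + 28 + 31 + 30 + 31 + 30 + 31 = 212 (2070 is not a leap year); day of year = 212 + 29 = 241
2072-02-02: days before February = 31; day of year = 31 + 2 = 33
Rest of 2070: 365 - 241 = 124
Full years 2071 (365): 365
Total = 124 + 365 + 33 = 522

522 days


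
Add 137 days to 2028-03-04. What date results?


Start: 2028-03-04, add 137 days
March 2028 has 31 days: 31 - 4 = 27 days to March 31 -> 110 left
April 2028 has 30 days -> 80 left
May 2028 has 31 days -> 49 left
June 2028 has 30 days -> 19 left
July 2028: 19 <= 31 -> lands on July 19

Result: 2028-07-19


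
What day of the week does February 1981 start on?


Target: February 1, 1981
Anchor: Jan 1, 1981. With p = 1981 - 1 = 1980: (p + p//4 - p//100 + p//400) mod 7 = (1980 + 495 - 19 + 4) mod 7 = 2460 mod 7 = 3 -> Thursday (Mon=0 ... Sun=6)
Days before February (Jan): 31 days
Weekday index = (3 + 31) mod 7 = 6

Sunday


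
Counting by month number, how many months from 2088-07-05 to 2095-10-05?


From July 2088 to October 2095
7 years * 12 = 84 months, plus 3 months = 87

87 months


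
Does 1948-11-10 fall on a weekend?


Anchor: Jan 1, 1948. With p = 1948 - 1 = 1947: (p + p//4 - p//100 + p//400) mod 7 = (1947 + 486 - 19 + 4) mod 7 = 2418 mod 7 = 3 -> Thursday (Mon=0 ... Sun=6)
Day of year: 315; offset = 314
Weekday index = (3 + 314) mod 7 = 2 -> Wednesday
Weekend days: Saturday, Sunday

No


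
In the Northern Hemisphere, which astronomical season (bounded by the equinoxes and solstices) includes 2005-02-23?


Date: February 23
Astronomical Winter (approx.; exact equinox/solstice day varies by year): December 21 to March 19
February 23 falls within the Winter window

Winter


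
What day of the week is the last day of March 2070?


March 2070 has 31 days
Anchor: Jan 1, 2070. With p = 2070 - 1 = 2069: (p + p//4 - p//100 + p//400) mod 7 = (2069 + 517 - 20 + 5) mod 7 = 2571 mod 7 = 2 -> Wednesday (Mon=0 ... Sun=6)
Days before March (Jan-Feb): 59; March 1 index = (2 + 59) mod 7 = 5 -> Saturday
Last day offset: 31 - 1 = 30 days
Weekday index = (5 + 30) mod 7 = 0

Monday, March 31


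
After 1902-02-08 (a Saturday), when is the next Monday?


Current: Saturday
Target: Monday
Days ahead: 2

Next Monday: 1902-02-10


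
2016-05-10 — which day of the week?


Date: May 10, 2016
Anchor: Jan 1, 2016. With p = 2016 - 1 = 2015: (p + p//4 - p//100 + p//400) mod 7 = (2015 + 503 - 20 + 5) mod 7 = 2503 mod 7 = 4 -> Friday (Mon=0 ... Sun=6)
Days before May (Jan-Apr): 121; offset = 121 + 10 - 1 = 130
Weekday index = (4 + 130) mod 7 = 1

Day of the week: Tuesday


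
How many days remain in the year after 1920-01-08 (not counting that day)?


Day of year: 8 of 366
Remaining = 366 - 8

358 days


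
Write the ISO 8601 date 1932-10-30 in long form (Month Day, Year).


ISO 1932-10-30 parses as year=1932, month=10, day=30
Month 10 -> October

October 30, 1932


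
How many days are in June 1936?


June 1936

30 days


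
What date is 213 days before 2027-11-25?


Start: 2027-11-25, subtract 213 days
Back 25 days from November 25 reaches October 31, 2027 -> 188 left
October 2027 has 31 days -> back to September 30, 2027 -> 157 left
September 2027 has 30 days -> back to August 31, 2027 -> 127 left
August 2027 has 31 days -> back to July 31, 2027 -> 96 left
July 2027 has 31 days -> back to June 30, 2027 -> 65 left
June 2027 has 30 days -> back to May 31, 2027 -> 35 left
May 2027 has 31 days -> back to April 30, 2027 -> 4 left
April 2027: 30 - 4 = 26 -> lands on April 26

Result: 2027-04-26


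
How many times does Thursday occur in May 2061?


May 2061 has 31 days
Anchor: Jan 1, 2061. With p = 2061 - 1 = 2060: (p + p//4 - p//100 + p//400) mod 7 = (2060 + 515 - 20 + 5) mod 7 = 2560 mod 7 = 5 -> Saturday (Mon=0 ... Sun=6)
Days before May (Jan-Apr): 120; May 1 index = (5 + 120) mod 7 = 6 -> Sunday
First Thursday is May 5
Thursdays: 5, 12, 19, 26

4 Thursdays


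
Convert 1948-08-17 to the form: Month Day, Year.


ISO 1948-08-17 parses as year=1948, month=08, day=17
Month 8 -> August

August 17, 1948


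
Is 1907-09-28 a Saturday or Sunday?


Anchor: Jan 1, 1907. With p = 1907 - 1 = 1906: (p + p//4 - p//100 + p//400) mod 7 = (1906 + 476 - 19 + 4) mod 7 = 2367 mod 7 = 1 -> Tuesday (Mon=0 ... Sun=6)
Day of year: 271; offset = 270
Weekday index = (1 + 270) mod 7 = 5 -> Saturday
Weekend days: Saturday, Sunday

Yes


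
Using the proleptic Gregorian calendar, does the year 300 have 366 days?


Gregorian leap year rule: divisible by 4, but not by 100, unless also by 400.
300 is divisible by 100 but not 400 -> not a leap year

No
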